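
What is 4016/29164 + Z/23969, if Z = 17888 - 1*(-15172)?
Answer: 265105336/174757979 ≈ 1.5170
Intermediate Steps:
Z = 33060 (Z = 17888 + 15172 = 33060)
4016/29164 + Z/23969 = 4016/29164 + 33060/23969 = 4016*(1/29164) + 33060*(1/23969) = 1004/7291 + 33060/23969 = 265105336/174757979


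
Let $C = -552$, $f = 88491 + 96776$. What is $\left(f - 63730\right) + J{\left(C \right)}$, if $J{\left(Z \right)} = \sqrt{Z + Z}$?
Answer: $121537 + 4 i \sqrt{69} \approx 1.2154 \cdot 10^{5} + 33.227 i$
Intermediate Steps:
$f = 185267$
$J{\left(Z \right)} = \sqrt{2} \sqrt{Z}$ ($J{\left(Z \right)} = \sqrt{2 Z} = \sqrt{2} \sqrt{Z}$)
$\left(f - 63730\right) + J{\left(C \right)} = \left(185267 - 63730\right) + \sqrt{2} \sqrt{-552} = 121537 + \sqrt{2} \cdot 2 i \sqrt{138} = 121537 + 4 i \sqrt{69}$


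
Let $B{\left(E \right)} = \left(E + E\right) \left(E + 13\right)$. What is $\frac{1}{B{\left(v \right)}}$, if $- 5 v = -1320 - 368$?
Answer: $\frac{25}{5918128} \approx 4.2243 \cdot 10^{-6}$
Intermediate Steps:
$v = \frac{1688}{5}$ ($v = - \frac{-1320 - 368}{5} = \left(- \frac{1}{5}\right) \left(-1688\right) = \frac{1688}{5} \approx 337.6$)
$B{\left(E \right)} = 2 E \left(13 + E\right)$
$\frac{1}{B{\left(v \right)}} = \frac{1}{2 \cdot \frac{1688}{5} \left(13 + \frac{1688}{5}\right)} = \frac{1}{2 \cdot \frac{1688}{5} \cdot \frac{1753}{5}} = \frac{1}{\frac{5918128}{25}} = \frac{25}{5918128}$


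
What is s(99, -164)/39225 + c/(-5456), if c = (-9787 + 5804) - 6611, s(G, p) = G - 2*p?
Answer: 208939681/107005800 ≈ 1.9526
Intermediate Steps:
c = -10594 (c = -3983 - 6611 = -10594)
s(99, -164)/39225 + c/(-5456) = (99 - 2*(-164))/39225 - 10594/(-5456) = (99 + 328)*(1/39225) - 10594*(-1/5456) = 427*(1/39225) + 5297/2728 = 427/39225 + 5297/2728 = 208939681/107005800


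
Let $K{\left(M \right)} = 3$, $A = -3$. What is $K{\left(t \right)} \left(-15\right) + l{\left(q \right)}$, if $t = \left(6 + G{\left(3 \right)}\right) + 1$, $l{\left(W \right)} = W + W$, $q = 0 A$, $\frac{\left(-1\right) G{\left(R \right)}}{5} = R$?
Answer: $-45$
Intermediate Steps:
$G{\left(R \right)} = - 5 R$
$q = 0$ ($q = 0 \left(-3\right) = 0$)
$l{\left(W \right)} = 2 W$
$t = -8$ ($t = \left(6 - 15\right) + 1 = -9 + 1 = -8$)
$K{\left(t \right)} \left(-15\right) + l{\left(q \right)} = 3 \left(-15\right) + 2 \cdot 0 = -45 + 0 = -45$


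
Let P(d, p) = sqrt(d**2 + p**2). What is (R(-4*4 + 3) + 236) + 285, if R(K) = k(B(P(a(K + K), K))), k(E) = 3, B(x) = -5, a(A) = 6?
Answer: 524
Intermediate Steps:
R(K) = 3
(R(-4*4 + 3) + 236) + 285 = (3 + 236) + 285 = 239 + 285 = 524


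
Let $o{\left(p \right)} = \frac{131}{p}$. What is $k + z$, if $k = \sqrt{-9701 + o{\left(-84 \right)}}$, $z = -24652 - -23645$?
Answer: $-1007 + \frac{i \sqrt{17115315}}{42} \approx -1007.0 + 98.502 i$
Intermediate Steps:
$z = -1007$ ($z = -24652 + 23645 = -1007$)
$k = \frac{i \sqrt{17115315}}{42}$ ($k = \sqrt{-9701 + \frac{131}{-84}} = \sqrt{-9701 + 131 \left(- \frac{1}{84}\right)} = \sqrt{-9701 - \frac{131}{84}} = \sqrt{- \frac{815015}{84}} = \frac{i \sqrt{17115315}}{42} \approx 98.502 i$)
$k + z = \frac{i \sqrt{17115315}}{42} - 1007 = -1007 + \frac{i \sqrt{17115315}}{42}$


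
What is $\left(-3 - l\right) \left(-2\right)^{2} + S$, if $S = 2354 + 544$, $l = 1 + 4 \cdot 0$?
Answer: $2882$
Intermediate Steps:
$l = 1$ ($l = 1 + 0 = 1$)
$S = 2898$
$\left(-3 - l\right) \left(-2\right)^{2} + S = \left(-3 - 1\right) \left(-2\right)^{2} + 2898 = \left(-3 - 1\right) 4 + 2898 = \left(-4\right) 4 + 2898 = -16 + 2898 = 2882$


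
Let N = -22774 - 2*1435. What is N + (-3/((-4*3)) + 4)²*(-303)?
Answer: -497871/16 ≈ -31117.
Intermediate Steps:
N = -25644 (N = -22774 - 2870 = -25644)
N + (-3/((-4*3)) + 4)²*(-303) = -25644 + (-3/((-4*3)) + 4)²*(-303) = -25644 + (-3/(-12) + 4)²*(-303) = -25644 + (-3*(-1/12) + 4)²*(-303) = -25644 + (¼ + 4)²*(-303) = -25644 + (17/4)²*(-303) = -25644 + (289/16)*(-303) = -25644 - 87567/16 = -497871/16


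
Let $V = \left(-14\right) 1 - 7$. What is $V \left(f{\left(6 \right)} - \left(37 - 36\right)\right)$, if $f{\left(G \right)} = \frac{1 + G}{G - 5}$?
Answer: $-126$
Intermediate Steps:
$V = -21$ ($V = -14 - 7 = -21$)
$f{\left(G \right)} = \frac{1 + G}{-5 + G}$
$V \left(f{\left(6 \right)} - \left(37 - 36\right)\right) = - 21 \left(\frac{1 + 6}{-5 + 6} - \left(37 - 36\right)\right) = - 21 \left(1^{-1} \cdot 7 - \left(37 - 36\right)\right) = - 21 \left(1 \cdot 7 - 1\right) = - 21 \left(7 - 1\right) = \left(-21\right) 6 = -126$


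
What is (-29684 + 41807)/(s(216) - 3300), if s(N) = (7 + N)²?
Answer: 12123/46429 ≈ 0.26111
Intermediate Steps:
(-29684 + 41807)/(s(216) - 3300) = (-29684 + 41807)/((7 + 216)² - 3300) = 12123/(223² - 3300) = 12123/(49729 - 3300) = 12123/46429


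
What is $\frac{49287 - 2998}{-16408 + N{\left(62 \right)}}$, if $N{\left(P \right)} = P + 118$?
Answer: $- \frac{46289}{16228} \approx -2.8524$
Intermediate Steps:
$N{\left(P \right)} = 118 + P$
$\frac{49287 - 2998}{-16408 + N{\left(62 \right)}} = \frac{49287 - 2998}{-16408 + \left(118 + 62\right)} = \frac{46289}{-16408 + 180} = \frac{46289}{-16228} = 46289 \left(- \frac{1}{16228}\right) = - \frac{46289}{16228}$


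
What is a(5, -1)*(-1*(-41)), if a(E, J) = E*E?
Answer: 1025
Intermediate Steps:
a(E, J) = E²
a(5, -1)*(-1*(-41)) = 5²*(-1*(-41)) = 25*41 = 1025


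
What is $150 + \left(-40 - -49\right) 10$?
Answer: $240$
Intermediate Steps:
$150 + \left(-40 - -49\right) 10 = 150 + \left(-40 + 49\right) 10 = 150 + 9 \cdot 10 = 150 + 90 = 240$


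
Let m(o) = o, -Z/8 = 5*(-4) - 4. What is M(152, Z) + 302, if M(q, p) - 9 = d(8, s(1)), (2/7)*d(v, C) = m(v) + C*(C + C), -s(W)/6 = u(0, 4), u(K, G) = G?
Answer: 4371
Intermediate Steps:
Z = 192 (Z = -8*(5*(-4) - 4) = -8*(-20 - 4) = -8*(-24) = 192)
s(W) = -24 (s(W) = -6*4 = -24)
d(v, C) = 7*C² + 7*v/2 (d(v, C) = 7*(v + C*(C + C))/2 = 7*(v + C*(2*C))/2 = 7*(v + 2*C²)/2 = 7*C² + 7*v/2)
M(q, p) = 4069 (M(q, p) = 9 + (7*(-24)² + (7/2)*8) = 9 + (7*576 + 28) = 9 + (4032 + 28) = 9 + 4060 = 4069)
M(152, Z) + 302 = 4069 + 302 = 4371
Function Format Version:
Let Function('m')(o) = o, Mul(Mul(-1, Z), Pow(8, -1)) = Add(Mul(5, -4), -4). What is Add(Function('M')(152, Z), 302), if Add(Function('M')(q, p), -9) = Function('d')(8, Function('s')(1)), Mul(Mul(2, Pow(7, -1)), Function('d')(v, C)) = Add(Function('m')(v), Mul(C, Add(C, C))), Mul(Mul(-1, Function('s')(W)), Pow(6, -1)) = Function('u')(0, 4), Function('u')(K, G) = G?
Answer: 4371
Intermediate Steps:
Z = 192 (Z = Mul(-8, Add(Mul(5, -4), -4)) = Mul(-8, Add(-20, -4)) = Mul(-8, -24) = 192)
Function('s')(W) = -24 (Function('s')(W) = Mul(-6, 4) = -24)
Function('d')(v, C) = Add(Mul(7, Pow(C, 2)), Mul(Rational(7, 2), v)) (Function('d')(v, C) = Mul(Rational(7, 2), Add(v, Mul(C, Add(C, C)))) = Mul(Rational(7, 2), Add(v, Mul(C, Mul(2, C)))) = Mul(Rational(7, 2), Add(v, Mul(2, Pow(C, 2)))) = Add(Mul(7, Pow(C, 2)), Mul(Rational(7, 2), v)))
Function('M')(q, p) = 4069 (Function('M')(q, p) = Add(9, Add(Mul(7, Pow(-24, 2)), Mul(Rational(7, 2), 8))) = Add(9, Add(Mul(7, 576), 28)) = Add(9, Add(4032, 28)) = Add(9, 4060) = 4069)
Add(Function('M')(152, Z), 302) = Add(4069, 302) = 4371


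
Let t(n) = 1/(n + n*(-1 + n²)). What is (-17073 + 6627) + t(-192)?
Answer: -73935618049/7077888 ≈ -10446.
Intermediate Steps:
(-17073 + 6627) + t(-192) = (-17073 + 6627) + (-192)⁻³ = -10446 - 1/7077888 = -73935618049/7077888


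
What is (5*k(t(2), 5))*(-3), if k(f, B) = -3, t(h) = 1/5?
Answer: 45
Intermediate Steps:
t(h) = ⅕
(5*k(t(2), 5))*(-3) = (5*(-3))*(-3) = -15*(-3) = 45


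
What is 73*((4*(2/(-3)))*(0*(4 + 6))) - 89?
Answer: -89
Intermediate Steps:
73*((4*(2/(-3)))*(0*(4 + 6))) - 89 = 73*((4*(2*(-⅓)))*(0*10)) - 89 = 73*((4*(-⅔))*0) - 89 = 73*(-8/3*0) - 89 = 73*0 - 89 = 0 - 89 = -89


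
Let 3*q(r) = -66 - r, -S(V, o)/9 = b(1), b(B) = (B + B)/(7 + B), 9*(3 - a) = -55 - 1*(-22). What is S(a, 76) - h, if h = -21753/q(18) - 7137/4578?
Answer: -1186593/1526 ≈ -777.58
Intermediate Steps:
a = 20/3 (a = 3 - (-55 - 1*(-22))/9 = 3 - (-55 + 22)/9 = 3 - 1/9*(-33) = 3 + 11/3 = 20/3 ≈ 6.6667)
b(B) = 2*B/(7 + B) (b(B) = (2*B)/(7 + B) = 2*B/(7 + B))
S(V, o) = -9/4 (S(V, o) = -18/(7 + 1) = -18/8 = -9*1/4 = -9/4)
q(r) = -22 - r/3 (q(r) = (-66 - r)/3 = -22 - r/3)
h = 2366319/3052 (h = -21753/(-22 - 1/3*18) - 7137/4578 = -21753/(-22 - 6) - 7137*1/4578 = -21753/(-28) - 2379/1526 = -21753*(-1/28) - 2379/1526 = 21753/28 - 2379/1526 = 2366319/3052 ≈ 775.33)
S(a, 76) - h = -9/4 - 1*2366319/3052 = -9/4 - 2366319/3052 = -1186593/1526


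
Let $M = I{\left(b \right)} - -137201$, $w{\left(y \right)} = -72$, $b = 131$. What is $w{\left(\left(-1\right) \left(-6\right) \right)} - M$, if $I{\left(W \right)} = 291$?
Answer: $-137564$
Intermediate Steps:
$M = 137492$ ($M = 291 - -137201 = 291 + 137201 = 137492$)
$w{\left(\left(-1\right) \left(-6\right) \right)} - M = -72 - 137492 = -137564$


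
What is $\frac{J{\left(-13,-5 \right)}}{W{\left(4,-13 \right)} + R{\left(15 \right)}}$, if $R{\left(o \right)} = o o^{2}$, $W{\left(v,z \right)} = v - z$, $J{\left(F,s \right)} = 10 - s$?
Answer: $\frac{15}{3392} \approx 0.0044222$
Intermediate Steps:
$R{\left(o \right)} = o^{3}$
$\frac{J{\left(-13,-5 \right)}}{W{\left(4,-13 \right)} + R{\left(15 \right)}} = \frac{10 - -5}{\left(4 - -13\right) + 15^{3}} = \frac{10 + 5}{\left(4 + 13\right) + 3375} = \frac{15}{17 + 3375} = \frac{15}{3392}$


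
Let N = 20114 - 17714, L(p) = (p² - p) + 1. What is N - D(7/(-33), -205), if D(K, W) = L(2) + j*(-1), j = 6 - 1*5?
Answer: 2398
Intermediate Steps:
j = 1 (j = 6 - 5 = 1)
L(p) = 1 + p² - p
N = 2400
D(K, W) = 2 (D(K, W) = (1 + 2² - 1*2) + 1*(-1) = (1 + 4 - 2) - 1 = 3 - 1 = 2)
N - D(7/(-33), -205) = 2400 - 1*2 = 2400 - 2 = 2398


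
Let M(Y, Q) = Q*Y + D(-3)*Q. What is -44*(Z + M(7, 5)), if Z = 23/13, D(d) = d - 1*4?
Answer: -1012/13 ≈ -77.846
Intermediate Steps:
D(d) = -4 + d (D(d) = d - 4 = -4 + d)
Z = 23/13 (Z = 23*(1/13) = 23/13 ≈ 1.7692)
M(Y, Q) = -7*Q + Q*Y (M(Y, Q) = Q*Y + (-4 - 3)*Q = Q*Y - 7*Q = -7*Q + Q*Y)
-44*(Z + M(7, 5)) = -44*(23/13 + 5*(-7 + 7)) = -44*(23/13 + 5*0) = -44*(23/13 + 0) = -44*23/13 = -1012/13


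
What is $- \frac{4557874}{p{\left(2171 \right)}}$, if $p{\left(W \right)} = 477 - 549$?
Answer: $\frac{2278937}{36} \approx 63304.0$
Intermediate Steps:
$p{\left(W \right)} = -72$ ($p{\left(W \right)} = 477 - 549 = -72$)
$- \frac{4557874}{p{\left(2171 \right)}} = - \frac{4557874}{-72} = \left(-4557874\right) \left(- \frac{1}{72}\right) = \frac{2278937}{36}$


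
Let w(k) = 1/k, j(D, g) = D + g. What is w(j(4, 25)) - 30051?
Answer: -871478/29 ≈ -30051.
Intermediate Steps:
w(j(4, 25)) - 30051 = 1/(4 + 25) - 30051 = 1/29 - 30051 = -871478/29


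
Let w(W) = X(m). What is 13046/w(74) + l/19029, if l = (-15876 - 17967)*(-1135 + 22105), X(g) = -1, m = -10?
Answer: -319313348/6343 ≈ -50341.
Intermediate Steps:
w(W) = -1
l = -709687710 (l = -33843*20970 = -709687710)
13046/w(74) + l/19029 = 13046/(-1) - 709687710/19029 = 13046*(-1) - 709687710*1/19029 = -13046 - 236562570/6343 = -319313348/6343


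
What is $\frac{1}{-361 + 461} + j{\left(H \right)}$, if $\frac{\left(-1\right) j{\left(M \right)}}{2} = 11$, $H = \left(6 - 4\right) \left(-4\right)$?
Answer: $- \frac{2199}{100} \approx -21.99$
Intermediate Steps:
$H = -8$ ($H = 2 \left(-4\right) = -8$)
$j{\left(M \right)} = -22$ ($j{\left(M \right)} = \left(-2\right) 11 = -22$)
$\frac{1}{-361 + 461} + j{\left(H \right)} = \frac{1}{-361 + 461} - 22 = \frac{1}{100} - 22 = - \frac{2199}{100}$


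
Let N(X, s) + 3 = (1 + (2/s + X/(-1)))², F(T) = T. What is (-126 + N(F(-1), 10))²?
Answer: 9634816/625 ≈ 15416.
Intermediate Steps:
N(X, s) = -3 + (1 - X + 2/s)² (N(X, s) = -3 + (1 + (2/s + X/(-1)))² = -3 + (1 + (2/s + X*(-1)))² = -3 + (1 + (2/s - X))² = -3 + (1 + (-X + 2/s))² = -3 + (1 - X + 2/s)²)
(-126 + N(F(-1), 10))² = (-126 + (-3 + (2 + 10 - 1*(-1)*10)²/10²))² = (-126 + (-3 + (2 + 10 + 10)²/100))² = (-126 + (-3 + (1/100)*22²))² = (-126 + (-3 + (1/100)*484))² = (-126 + (-3 + 121/25))² = (-126 + 46/25)² = (-3104/25)² = 9634816/625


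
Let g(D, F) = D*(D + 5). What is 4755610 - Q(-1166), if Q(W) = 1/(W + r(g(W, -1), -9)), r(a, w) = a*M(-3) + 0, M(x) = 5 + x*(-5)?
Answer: 128750313015939/27073354 ≈ 4.7556e+6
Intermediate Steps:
g(D, F) = D*(5 + D)
M(x) = 5 - 5*x
r(a, w) = 20*a (r(a, w) = a*(5 - 5*(-3)) + 0 = a*(5 + 15) + 0 = a*20 + 0 = 20*a + 0 = 20*a)
Q(W) = 1/(W + 20*W*(5 + W)) (Q(W) = 1/(W + 20*(W*(5 + W))) = 1/(W + 20*W*(5 + W)))
4755610 - Q(-1166) = 4755610 - 1/((-1166)*(101 + 20*(-1166))) = 4755610 - (-1)/(1166*(101 - 23320)) = 4755610 - (-1)/(1166*(-23219)) = 4755610 - (-1)*(-1)/(1166*23219) = 4755610 - 1*1/27073354 = 4755610 - 1/27073354 = 128750313015939/27073354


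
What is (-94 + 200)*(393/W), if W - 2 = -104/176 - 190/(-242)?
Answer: 3360412/177 ≈ 18985.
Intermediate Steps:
W = 531/242 (W = 2 + (-104/176 - 190/(-242)) = 2 + (-104*1/176 - 190*(-1/242)) = 2 + (-13/22 + 95/121) = 2 + 47/242 = 531/242 ≈ 2.1942)
(-94 + 200)*(393/W) = (-94 + 200)*(393/(531/242)) = 106*(393*(242/531)) = 106*(31702/177) = 3360412/177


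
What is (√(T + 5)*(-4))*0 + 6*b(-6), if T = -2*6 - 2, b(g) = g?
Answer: -36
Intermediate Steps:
T = -14 (T = -12 - 2 = -14)
(√(T + 5)*(-4))*0 + 6*b(-6) = (√(-14 + 5)*(-4))*0 + 6*(-6) = (√(-9)*(-4))*0 - 36 = ((3*I)*(-4))*0 - 36 = -12*I*0 - 36 = 0 - 36 = -36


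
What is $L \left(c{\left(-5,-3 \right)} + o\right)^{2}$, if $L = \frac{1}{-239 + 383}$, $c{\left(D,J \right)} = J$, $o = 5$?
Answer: $\frac{1}{36} \approx 0.027778$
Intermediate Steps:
$L = \frac{1}{144} \approx 0.0069444$
$L \left(c{\left(-5,-3 \right)} + o\right)^{2} = \frac{\left(-3 + 5\right)^{2}}{144} = \frac{2^{2}}{144} = \frac{1}{144} \cdot 4 = \frac{1}{36}$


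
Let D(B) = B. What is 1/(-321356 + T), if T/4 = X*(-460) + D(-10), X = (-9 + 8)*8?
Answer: -1/306676 ≈ -3.2608e-6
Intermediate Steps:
X = -8 (X = -1*8 = -8)
T = 14680 (T = 4*(-8*(-460) - 10) = 4*(3680 - 10) = 4*3670 = 14680)
1/(-321356 + T) = 1/(-321356 + 14680) = 1/(-306676) = -1/306676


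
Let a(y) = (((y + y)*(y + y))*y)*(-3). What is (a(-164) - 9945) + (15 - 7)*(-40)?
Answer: 52921063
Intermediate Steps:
a(y) = -12*y³ (a(y) = (((2*y)*(2*y))*y)*(-3) = ((4*y²)*y)*(-3) = (4*y³)*(-3) = -12*y³)
(a(-164) - 9945) + (15 - 7)*(-40) = (-12*(-164)³ - 9945) + (15 - 7)*(-40) = (-12*(-4410944) - 9945) + 8*(-40) = (52931328 - 9945) - 320 = 52921383 - 320 = 52921063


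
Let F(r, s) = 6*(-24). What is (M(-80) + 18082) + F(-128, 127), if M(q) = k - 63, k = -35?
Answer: 17840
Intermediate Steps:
F(r, s) = -144
M(q) = -98 (M(q) = -35 - 63 = -98)
(M(-80) + 18082) + F(-128, 127) = (-98 + 18082) - 144 = 17984 - 144 = 17840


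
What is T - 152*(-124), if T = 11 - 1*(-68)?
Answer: 18927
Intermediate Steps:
T = 79 (T = 11 + 68 = 79)
T - 152*(-124) = 79 - 152*(-124) = 79 + 18848 = 18927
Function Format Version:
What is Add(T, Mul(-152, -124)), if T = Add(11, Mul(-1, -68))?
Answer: 18927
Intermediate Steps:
T = 79 (T = Add(11, 68) = 79)
Add(T, Mul(-152, -124)) = Add(79, Mul(-152, -124)) = Add(79, 18848) = 18927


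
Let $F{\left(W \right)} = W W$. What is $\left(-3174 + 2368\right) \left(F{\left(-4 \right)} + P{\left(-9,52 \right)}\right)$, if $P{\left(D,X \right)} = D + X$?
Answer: $-47554$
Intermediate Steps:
$F{\left(W \right)} = W^{2}$
$\left(-3174 + 2368\right) \left(F{\left(-4 \right)} + P{\left(-9,52 \right)}\right) = \left(-3174 + 2368\right) \left(\left(-4\right)^{2} + \left(-9 + 52\right)\right) = - 806 \left(16 + 43\right) = \left(-806\right) 59 = -47554$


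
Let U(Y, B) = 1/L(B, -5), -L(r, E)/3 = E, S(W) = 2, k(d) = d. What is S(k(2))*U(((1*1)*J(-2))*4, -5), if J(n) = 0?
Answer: 2/15 ≈ 0.13333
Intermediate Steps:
L(r, E) = -3*E
U(Y, B) = 1/15 (U(Y, B) = 1/(-3*(-5)) = 1/15)
S(k(2))*U(((1*1)*J(-2))*4, -5) = 2*(1/15) = 2/15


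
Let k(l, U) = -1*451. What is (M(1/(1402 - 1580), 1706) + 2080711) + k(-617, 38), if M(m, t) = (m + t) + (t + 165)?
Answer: 370922985/178 ≈ 2.0838e+6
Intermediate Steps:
k(l, U) = -451
M(m, t) = 165 + m + 2*t (M(m, t) = (m + t) + (165 + t) = 165 + m + 2*t)
(M(1/(1402 - 1580), 1706) + 2080711) + k(-617, 38) = ((165 + 1/(1402 - 1580) + 2*1706) + 2080711) - 451 = ((165 + 1/(-178) + 3412) + 2080711) - 451 = ((165 - 1/178 + 3412) + 2080711) - 451 = (636705/178 + 2080711) - 451 = 371003263/178 - 451 = 370922985/178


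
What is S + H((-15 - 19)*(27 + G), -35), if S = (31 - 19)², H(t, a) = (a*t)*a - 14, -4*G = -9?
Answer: -2436265/2 ≈ -1.2181e+6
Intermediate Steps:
G = 9/4 (G = -¼*(-9) = 9/4 ≈ 2.2500)
H(t, a) = -14 + t*a² (H(t, a) = t*a² - 14 = -14 + t*a²)
S = 144 (S = 12² = 144)
S + H((-15 - 19)*(27 + G), -35) = 144 + (-14 + ((-15 - 19)*(27 + 9/4))*(-35)²) = 144 + (-14 - 34*117/4*1225) = 144 + (-14 - 1989/2*1225) = 144 + (-14 - 2436525/2) = 144 - 2436553/2 = -2436265/2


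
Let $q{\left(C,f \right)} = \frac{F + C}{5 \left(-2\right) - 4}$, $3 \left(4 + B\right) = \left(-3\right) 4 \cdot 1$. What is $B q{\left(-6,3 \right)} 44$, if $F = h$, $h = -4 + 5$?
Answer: $- \frac{880}{7} \approx -125.71$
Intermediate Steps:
$B = -8$ ($B = -4 + \frac{\left(-3\right) 4 \cdot 1}{3} = -4 + \frac{\left(-12\right) 1}{3} = -4 + \frac{1}{3} \left(-12\right) = -4 - 4 = -8$)
$h = 1$
$F = 1$
$q{\left(C,f \right)} = - \frac{1}{14} - \frac{C}{14}$ ($q{\left(C,f \right)} = \frac{1 + C}{5 \left(-2\right) - 4} = \frac{1 + C}{-10 - 4} = \frac{1 + C}{-14} = \left(1 + C\right) \left(- \frac{1}{14}\right) = - \frac{1}{14} - \frac{C}{14}$)
$B q{\left(-6,3 \right)} 44 = - 8 \left(- \frac{1}{14} - - \frac{3}{7}\right) 44 = - 8 \left(- \frac{1}{14} + \frac{3}{7}\right) 44 = \left(-8\right) \frac{5}{14} \cdot 44 = \left(- \frac{20}{7}\right) 44 = - \frac{880}{7}$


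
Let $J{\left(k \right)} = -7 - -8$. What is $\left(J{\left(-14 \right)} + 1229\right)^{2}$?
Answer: $1512900$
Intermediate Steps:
$J{\left(k \right)} = 1$ ($J{\left(k \right)} = -7 + 8 = 1$)
$\left(J{\left(-14 \right)} + 1229\right)^{2} = \left(1 + 1229\right)^{2} = 1230^{2} = 1512900$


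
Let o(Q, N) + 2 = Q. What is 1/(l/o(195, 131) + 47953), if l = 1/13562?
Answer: 2617466/125515347099 ≈ 2.0854e-5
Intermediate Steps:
l = 1/13562 ≈ 7.3735e-5
o(Q, N) = -2 + Q
1/(l/o(195, 131) + 47953) = 1/(1/(13562*(-2 + 195)) + 47953) = 1/((1/13562)/193 + 47953) = 1/((1/13562)*(1/193) + 47953) = 1/(1/2617466 + 47953) = 1/(125515347099/2617466) = 2617466/125515347099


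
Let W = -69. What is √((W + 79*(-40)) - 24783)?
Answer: 2*I*√7003 ≈ 167.37*I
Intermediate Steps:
√((W + 79*(-40)) - 24783) = √((-69 + 79*(-40)) - 24783) = √((-69 - 3160) - 24783) = √(-3229 - 24783) = √(-28012) = 2*I*√7003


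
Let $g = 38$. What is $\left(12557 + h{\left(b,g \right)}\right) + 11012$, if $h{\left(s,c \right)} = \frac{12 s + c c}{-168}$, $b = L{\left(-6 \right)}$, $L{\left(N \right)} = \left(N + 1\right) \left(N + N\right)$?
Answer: $\frac{989357}{42} \approx 23556.0$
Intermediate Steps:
$L{\left(N \right)} = 2 N \left(1 + N\right)$ ($L{\left(N \right)} = \left(1 + N\right) 2 N = 2 N \left(1 + N\right)$)
$b = 60$ ($b = 2 \left(-6\right) \left(1 - 6\right) = 2 \left(-6\right) \left(-5\right) = 60$)
$h{\left(s,c \right)} = - \frac{s}{14} - \frac{c^{2}}{168}$ ($h{\left(s,c \right)} = \left(12 s + c^{2}\right) \left(- \frac{1}{168}\right) = \left(c^{2} + 12 s\right) \left(- \frac{1}{168}\right) = - \frac{s}{14} - \frac{c^{2}}{168}$)
$\left(12557 + h{\left(b,g \right)}\right) + 11012 = \left(12557 - \left(\frac{30}{7} + \frac{38^{2}}{168}\right)\right) + 11012 = \left(12557 - \frac{541}{42}\right) + 11012 = \frac{526853}{42} + 11012 = \frac{989357}{42}$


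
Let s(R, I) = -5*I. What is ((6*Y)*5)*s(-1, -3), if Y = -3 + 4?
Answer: 450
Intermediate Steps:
Y = 1
((6*Y)*5)*s(-1, -3) = ((6*1)*5)*(-5*(-3)) = (6*5)*15 = 30*15 = 450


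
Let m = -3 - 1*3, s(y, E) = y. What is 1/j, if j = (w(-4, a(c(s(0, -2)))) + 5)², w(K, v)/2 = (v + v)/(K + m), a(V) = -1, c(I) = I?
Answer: 25/729 ≈ 0.034294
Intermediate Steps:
m = -6 (m = -3 - 3 = -6)
w(K, v) = 4*v/(-6 + K) (w(K, v) = 2*((v + v)/(K - 6)) = 2*((2*v)/(-6 + K)) = 2*(2*v/(-6 + K)) = 4*v/(-6 + K))
j = 729/25 (j = (4*(-1)/(-6 - 4) + 5)² = (4*(-1)/(-10) + 5)² = (4*(-1)*(-⅒) + 5)² = (⅖ + 5)² = (27/5)² = 729/25 ≈ 29.160)
1/j = 1/(729/25) = 25/729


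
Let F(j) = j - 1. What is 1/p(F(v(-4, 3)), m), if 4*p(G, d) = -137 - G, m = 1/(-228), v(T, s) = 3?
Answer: -4/139 ≈ -0.028777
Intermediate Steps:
F(j) = -1 + j
m = -1/228 ≈ -0.0043860
p(G, d) = -137/4 - G/4 (p(G, d) = (-137 - G)/4 = -137/4 - G/4)
1/p(F(v(-4, 3)), m) = 1/(-137/4 - (-1 + 3)/4) = 1/(-137/4 - ¼*2) = 1/(-137/4 - ½) = 1/(-139/4) = -4/139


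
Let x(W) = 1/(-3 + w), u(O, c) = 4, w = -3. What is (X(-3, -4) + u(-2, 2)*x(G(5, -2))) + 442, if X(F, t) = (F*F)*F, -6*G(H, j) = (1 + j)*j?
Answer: 1243/3 ≈ 414.33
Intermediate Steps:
G(H, j) = -j*(1 + j)/6 (G(H, j) = -(1 + j)*j/6 = -j*(1 + j)/6)
x(W) = -⅙ (x(W) = 1/(-3 - 3) = 1/(-6) = -⅙)
X(F, t) = F³ (X(F, t) = F²*F = F³)
(X(-3, -4) + u(-2, 2)*x(G(5, -2))) + 442 = ((-3)³ + 4*(-⅙)) + 442 = (-27 - ⅔) + 442 = -83/3 + 442 = 1243/3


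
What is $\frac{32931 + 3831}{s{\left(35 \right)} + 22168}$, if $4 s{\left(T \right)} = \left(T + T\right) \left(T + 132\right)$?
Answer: $\frac{24508}{16727} \approx 1.4652$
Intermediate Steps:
$s{\left(T \right)} = \frac{T \left(132 + T\right)}{2}$ ($s{\left(T \right)} = \frac{\left(T + T\right) \left(T + 132\right)}{4} = \frac{2 T \left(132 + T\right)}{4} = \frac{T \left(132 + T\right)}{2}$)
$\frac{32931 + 3831}{s{\left(35 \right)} + 22168} = \frac{32931 + 3831}{\frac{1}{2} \cdot 35 \left(132 + 35\right) + 22168} = \frac{36762}{\frac{1}{2} \cdot 35 \cdot 167 + 22168} = \frac{36762}{\frac{5845}{2} + 22168} = \frac{36762}{\frac{50181}{2}} = 36762 \cdot \frac{2}{50181} = \frac{24508}{16727}$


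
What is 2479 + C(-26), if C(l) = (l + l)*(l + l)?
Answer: 5183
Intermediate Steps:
C(l) = 4*l² (C(l) = (2*l)*(2*l) = 4*l²)
2479 + C(-26) = 2479 + 4*(-26)² = 2479 + 4*676 = 2479 + 2704 = 5183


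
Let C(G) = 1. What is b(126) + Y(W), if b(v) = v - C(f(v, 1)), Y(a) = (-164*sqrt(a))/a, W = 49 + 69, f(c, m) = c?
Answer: 125 - 82*sqrt(118)/59 ≈ 109.90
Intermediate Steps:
W = 118
Y(a) = -164/sqrt(a)
b(v) = -1 + v (b(v) = v - 1*1 = v - 1 = -1 + v)
b(126) + Y(W) = (-1 + 126) - 82*sqrt(118)/59 = 125 - 82*sqrt(118)/59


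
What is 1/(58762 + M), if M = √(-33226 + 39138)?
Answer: 29381/1726483366 - √1478/1726483366 ≈ 1.6996e-5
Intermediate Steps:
M = 2*√1478 (M = √5912 = 2*√1478 ≈ 76.890)
1/(58762 + M) = 1/(58762 + 2*√1478)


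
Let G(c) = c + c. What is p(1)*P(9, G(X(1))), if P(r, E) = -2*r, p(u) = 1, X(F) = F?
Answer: -18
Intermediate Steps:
G(c) = 2*c
p(1)*P(9, G(X(1))) = 1*(-2*9) = 1*(-18) = -18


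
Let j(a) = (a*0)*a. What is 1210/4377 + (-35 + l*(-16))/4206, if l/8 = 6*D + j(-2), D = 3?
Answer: -1716181/6136554 ≈ -0.27967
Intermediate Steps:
j(a) = 0 (j(a) = 0*a = 0)
l = 144 (l = 8*(6*3 + 0) = 8*(18 + 0) = 8*18 = 144)
1210/4377 + (-35 + l*(-16))/4206 = 1210/4377 + (-35 + 144*(-16))/4206 = 1210*(1/4377) + (-35 - 2304)*(1/4206) = 1210/4377 - 2339*1/4206 = 1210/4377 - 2339/4206 = -1716181/6136554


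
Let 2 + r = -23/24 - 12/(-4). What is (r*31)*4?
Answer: 31/6 ≈ 5.1667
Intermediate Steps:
r = 1/24 (r = -2 + (-23/24 - 12/(-4)) = -2 + (-23*1/24 - 12*(-1/4)) = -2 + (-23/24 + 3) = -2 + 49/24 = 1/24 ≈ 0.041667)
(r*31)*4 = ((1/24)*31)*4 = (31/24)*4 = 31/6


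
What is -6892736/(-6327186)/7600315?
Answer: 3446368/24044303331795 ≈ 1.4333e-7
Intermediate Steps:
-6892736/(-6327186)/7600315 = -6892736*(-1/6327186)*(1/7600315) = (3446368/3163593)*(1/7600315) = 3446368/24044303331795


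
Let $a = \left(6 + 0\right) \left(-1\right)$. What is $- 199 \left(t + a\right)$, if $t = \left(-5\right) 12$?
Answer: $13134$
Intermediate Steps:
$t = -60$
$a = -6$ ($a = 6 \left(-1\right) = -6$)
$- 199 \left(t + a\right) = - 199 \left(-60 - 6\right) = \left(-199\right) \left(-66\right) = 13134$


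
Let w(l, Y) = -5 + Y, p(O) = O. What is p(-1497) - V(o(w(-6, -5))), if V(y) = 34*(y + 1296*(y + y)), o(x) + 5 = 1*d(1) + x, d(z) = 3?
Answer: 1056447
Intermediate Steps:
o(x) = -2 + x (o(x) = -5 + (1*3 + x) = -5 + (3 + x) = -2 + x)
V(y) = 88162*y (V(y) = 34*(y + 1296*(2*y)) = 34*(y + 2592*y) = 34*(2593*y) = 88162*y)
p(-1497) - V(o(w(-6, -5))) = -1497 - 88162*(-2 + (-5 - 5)) = -1497 - 88162*(-2 - 10) = -1497 - 88162*(-12) = -1497 - 1*(-1057944) = -1497 + 1057944 = 1056447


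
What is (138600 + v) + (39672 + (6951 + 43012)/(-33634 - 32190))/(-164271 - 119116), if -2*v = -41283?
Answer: 174731477952011/1097274464 ≈ 1.5924e+5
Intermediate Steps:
v = 41283/2 (v = -½*(-41283) = 41283/2 ≈ 20642.)
(138600 + v) + (39672 + (6951 + 43012)/(-33634 - 32190))/(-164271 - 119116) = (138600 + 41283/2) + (39672 + (6951 + 43012)/(-33634 - 32190))/(-164271 - 119116) = 318483/2 + (39672 + 49963/(-65824))/(-283387) = 318483/2 + (39672 + 49963*(-1/65824))*(-1/283387) = 318483/2 + (39672 - 2939/3872)*(-1/283387) = 318483/2 + (153607045/3872)*(-1/283387) = 318483/2 - 153607045/1097274464 = 174731477952011/1097274464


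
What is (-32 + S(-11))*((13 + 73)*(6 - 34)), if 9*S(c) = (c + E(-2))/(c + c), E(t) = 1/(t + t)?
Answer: 846111/11 ≈ 76919.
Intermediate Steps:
E(t) = 1/(2*t)
S(c) = (-1/4 + c)/(18*c) (S(c) = ((c + (1/2)/(-2))/(c + c))/9 = ((c + (1/2)*(-1/2))/((2*c)))/9 = ((c - 1/4)*(1/(2*c)))/9 = ((-1/4 + c)*(1/(2*c)))/9 = ((-1/4 + c)/(2*c))/9 = (-1/4 + c)/(18*c))
(-32 + S(-11))*((13 + 73)*(6 - 34)) = (-32 + (1/72)*(-1 + 4*(-11))/(-11))*((13 + 73)*(6 - 34)) = (-32 + (1/72)*(-1/11)*(-1 - 44))*(86*(-28)) = (-32 + (1/72)*(-1/11)*(-45))*(-2408) = (-32 + 5/88)*(-2408) = -2811/88*(-2408) = 846111/11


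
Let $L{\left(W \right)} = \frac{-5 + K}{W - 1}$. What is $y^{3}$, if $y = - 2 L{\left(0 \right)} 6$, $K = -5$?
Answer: $-1728000$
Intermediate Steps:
$L{\left(W \right)} = - \frac{10}{-1 + W}$ ($L{\left(W \right)} = \frac{-5 - 5}{W - 1} = - \frac{10}{-1 + W}$)
$y = -120$ ($y = - 2 \left(- \frac{10}{-1 + 0}\right) 6 = - 2 \left(- \frac{10}{-1}\right) 6 = - 2 \left(\left(-10\right) \left(-1\right)\right) 6 = \left(-2\right) 10 \cdot 6 = \left(-20\right) 6 = -120$)
$y^{3} = \left(-120\right)^{3} = -1728000$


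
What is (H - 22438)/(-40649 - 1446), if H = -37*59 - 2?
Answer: 24623/42095 ≈ 0.58494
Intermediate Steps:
H = -2185 (H = -2183 - 2 = -2185)
(H - 22438)/(-40649 - 1446) = (-2185 - 22438)/(-40649 - 1446) = -24623/(-42095) = -24623*(-1/42095) = 24623/42095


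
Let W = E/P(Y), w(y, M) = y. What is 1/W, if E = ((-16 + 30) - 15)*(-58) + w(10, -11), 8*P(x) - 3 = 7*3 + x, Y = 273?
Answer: 297/544 ≈ 0.54596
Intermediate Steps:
P(x) = 3 + x/8 (P(x) = 3/8 + (7*3 + x)/8 = 3/8 + (21 + x)/8 = 3/8 + (21/8 + x/8) = 3 + x/8)
E = 68 (E = ((-16 + 30) - 15)*(-58) + 10 = (14 - 15)*(-58) + 10 = -1*(-58) + 10 = 58 + 10 = 68)
W = 544/297 (W = 68/(3 + (⅛)*273) = 68/(3 + 273/8) = 68/(297/8) = 68*(8/297) = 544/297 ≈ 1.8316)
1/W = 1/(544/297) = 297/544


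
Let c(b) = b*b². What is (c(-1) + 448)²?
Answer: 199809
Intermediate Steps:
c(b) = b³
(c(-1) + 448)² = ((-1)³ + 448)² = (-1 + 448)² = 447² = 199809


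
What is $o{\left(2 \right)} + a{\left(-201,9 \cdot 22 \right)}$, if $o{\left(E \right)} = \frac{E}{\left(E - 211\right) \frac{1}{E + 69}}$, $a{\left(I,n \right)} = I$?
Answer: $- \frac{42151}{209} \approx -201.68$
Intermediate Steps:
$o{\left(E \right)} = \frac{E \left(69 + E\right)}{-211 + E}$ ($o{\left(E \right)} = \frac{E}{\left(-211 + E\right) \frac{1}{69 + E}} = \frac{E}{\frac{1}{69 + E} \left(-211 + E\right)} = E \frac{69 + E}{-211 + E} = \frac{E \left(69 + E\right)}{-211 + E}$)
$o{\left(2 \right)} + a{\left(-201,9 \cdot 22 \right)} = \frac{2 \left(69 + 2\right)}{-211 + 2} - 201 = 2 \frac{1}{-209} \cdot 71 - 201 = 2 \left(- \frac{1}{209}\right) 71 - 201 = - \frac{142}{209} - 201 = - \frac{42151}{209}$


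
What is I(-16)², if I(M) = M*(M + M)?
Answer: 262144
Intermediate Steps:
I(M) = 2*M² (I(M) = M*(2*M) = 2*M²)
I(-16)² = (2*(-16)²)² = (2*256)² = 512² = 262144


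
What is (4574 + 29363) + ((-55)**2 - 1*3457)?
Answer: 33505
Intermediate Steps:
(4574 + 29363) + ((-55)**2 - 1*3457) = 33937 + (3025 - 3457) = 33937 - 432 = 33505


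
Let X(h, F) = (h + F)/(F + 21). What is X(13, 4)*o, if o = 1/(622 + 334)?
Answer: 17/23900 ≈ 0.00071130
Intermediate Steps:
X(h, F) = (F + h)/(21 + F)
o = 1/956 ≈ 0.0010460
X(13, 4)*o = ((4 + 13)/(21 + 4))*(1/956) = (17/25)*(1/956) = 17/23900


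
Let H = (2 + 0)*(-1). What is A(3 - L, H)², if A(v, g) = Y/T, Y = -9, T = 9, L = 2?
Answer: 1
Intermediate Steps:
H = -2 (H = 2*(-1) = -2)
A(v, g) = -1 (A(v, g) = -9/9 = -9*⅑ = -1)
A(3 - L, H)² = (-1)² = 1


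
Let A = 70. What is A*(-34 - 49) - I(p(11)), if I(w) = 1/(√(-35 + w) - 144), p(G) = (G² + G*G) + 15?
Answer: -19864366/3419 + √222/20514 ≈ -5810.0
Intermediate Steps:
p(G) = 15 + 2*G² (p(G) = (G² + G²) + 15 = 2*G² + 15 = 15 + 2*G²)
I(w) = 1/(-144 + √(-35 + w))
A*(-34 - 49) - I(p(11)) = 70*(-34 - 49) - 1/(-144 + √(-35 + (15 + 2*11²))) = 70*(-83) - 1/(-144 + √(-35 + (15 + 2*121))) = -5810 - 1/(-144 + √(-35 + (15 + 242))) = -5810 - 1/(-144 + √(-35 + 257)) = -5810 - 1/(-144 + √222)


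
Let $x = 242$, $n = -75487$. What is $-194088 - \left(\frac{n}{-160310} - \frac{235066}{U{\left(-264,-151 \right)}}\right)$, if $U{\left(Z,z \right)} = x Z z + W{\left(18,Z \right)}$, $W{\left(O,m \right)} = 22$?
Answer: $- \frac{30016325662532291}{154652820410} \approx -1.9409 \cdot 10^{5}$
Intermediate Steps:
$U{\left(Z,z \right)} = 22 + 242 Z z$ ($U{\left(Z,z \right)} = 242 Z z + 22 = 22 + 242 Z z$)
$-194088 - \left(\frac{n}{-160310} - \frac{235066}{U{\left(-264,-151 \right)}}\right) = -194088 - \left(- \frac{75487}{-160310} - \frac{235066}{22 + 242 \left(-264\right) \left(-151\right)}\right) = -194088 - \left(\left(-75487\right) \left(- \frac{1}{160310}\right) - \frac{235066}{22 + 9647088}\right) = -194088 - \left(\frac{75487}{160310} - \frac{235066}{9647110}\right) = -194088 - \left(\frac{75487}{160310} - \frac{117533}{4823555}\right) = -194088 - \frac{69054796211}{154652820410} = - \frac{30016325662532291}{154652820410}$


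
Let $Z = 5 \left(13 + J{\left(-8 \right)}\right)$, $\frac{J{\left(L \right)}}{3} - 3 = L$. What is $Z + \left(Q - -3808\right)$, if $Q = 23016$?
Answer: $26814$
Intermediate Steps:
$J{\left(L \right)} = 9 + 3 L$
$Z = -10$ ($Z = 5 \left(13 + \left(9 + 3 \left(-8\right)\right)\right) = 5 \left(13 + \left(9 - 24\right)\right) = 5 \left(13 - 15\right) = 5 \left(-2\right) = -10$)
$Z + \left(Q - -3808\right) = -10 + \left(23016 - -3808\right) = -10 + \left(23016 + 3808\right) = -10 + 26824 = 26814$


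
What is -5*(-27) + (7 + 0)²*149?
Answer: 7436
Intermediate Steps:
-5*(-27) + (7 + 0)²*149 = 135 + 7²*149 = 135 + 49*149 = 135 + 7301 = 7436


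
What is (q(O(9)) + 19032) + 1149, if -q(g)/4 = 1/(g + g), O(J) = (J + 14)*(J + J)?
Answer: 4177466/207 ≈ 20181.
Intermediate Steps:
O(J) = 2*J*(14 + J) (O(J) = (14 + J)*(2*J) = 2*J*(14 + J))
q(g) = -2/g (q(g) = -4/(g + g) = -4*1/(2*g) = -2/g)
(q(O(9)) + 19032) + 1149 = (-2*1/(18*(14 + 9)) + 19032) + 1149 = (-2/(2*9*23) + 19032) + 1149 = (-2/414 + 19032) + 1149 = (-2*1/414 + 19032) + 1149 = (-1/207 + 19032) + 1149 = 3939623/207 + 1149 = 4177466/207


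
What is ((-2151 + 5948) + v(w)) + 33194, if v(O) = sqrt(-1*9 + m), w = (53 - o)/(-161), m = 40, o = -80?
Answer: 36991 + sqrt(31) ≈ 36997.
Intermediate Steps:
w = -19/23 (w = (53 - 1*(-80))/(-161) = (53 + 80)*(-1/161) = 133*(-1/161) = -19/23 ≈ -0.82609)
v(O) = sqrt(31) (v(O) = sqrt(-1*9 + 40) = sqrt(-9 + 40) = sqrt(31))
((-2151 + 5948) + v(w)) + 33194 = ((-2151 + 5948) + sqrt(31)) + 33194 = (3797 + sqrt(31)) + 33194 = 36991 + sqrt(31)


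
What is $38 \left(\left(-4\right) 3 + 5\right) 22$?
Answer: $-5852$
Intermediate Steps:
$38 \left(\left(-4\right) 3 + 5\right) 22 = 38 \left(-12 + 5\right) 22 = 38 \left(-7\right) 22 = \left(-266\right) 22 = -5852$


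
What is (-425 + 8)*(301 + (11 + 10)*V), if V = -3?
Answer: -99246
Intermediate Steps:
(-425 + 8)*(301 + (11 + 10)*V) = (-425 + 8)*(301 + (11 + 10)*(-3)) = -417*(301 + 21*(-3)) = -417*(301 - 63) = -417*238 = -99246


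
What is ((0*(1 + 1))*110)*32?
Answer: 0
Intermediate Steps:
((0*(1 + 1))*110)*32 = ((0*2)*110)*32 = (0*110)*32 = 0*32 = 0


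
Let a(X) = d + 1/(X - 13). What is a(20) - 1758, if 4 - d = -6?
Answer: -12235/7 ≈ -1747.9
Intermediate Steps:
d = 10 (d = 4 - 1*(-6) = 4 + 6 = 10)
a(X) = 10 + 1/(-13 + X) (a(X) = 10 + 1/(X - 13) = 10 + 1/(-13 + X))
a(20) - 1758 = (-129 + 10*20)/(-13 + 20) - 1758 = (-129 + 200)/7 - 1758 = (1/7)*71 - 1758 = 71/7 - 1758 = -12235/7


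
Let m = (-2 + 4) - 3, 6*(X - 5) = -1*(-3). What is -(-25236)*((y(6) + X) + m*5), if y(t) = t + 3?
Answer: 239742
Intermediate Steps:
X = 11/2 (X = 5 + (-1*(-3))/6 = 5 + (1/6)*3 = 5 + 1/2 = 11/2 ≈ 5.5000)
m = -1 (m = 2 - 3 = -1)
y(t) = 3 + t
-(-25236)*((y(6) + X) + m*5) = -(-25236)*(((3 + 6) + 11/2) - 1*5) = -(-25236)*((9 + 11/2) - 5) = -(-25236)*(29/2 - 5) = -(-25236)*19/2 = -8412*(-57/2) = 239742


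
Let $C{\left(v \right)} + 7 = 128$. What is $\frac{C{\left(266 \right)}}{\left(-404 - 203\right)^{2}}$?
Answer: $\frac{121}{368449} \approx 0.0003284$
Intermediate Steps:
$C{\left(v \right)} = 121$ ($C{\left(v \right)} = -7 + 128 = 121$)
$\frac{C{\left(266 \right)}}{\left(-404 - 203\right)^{2}} = \frac{121}{\left(-404 - 203\right)^{2}} = \frac{121}{\left(-607\right)^{2}} = \frac{121}{368449}$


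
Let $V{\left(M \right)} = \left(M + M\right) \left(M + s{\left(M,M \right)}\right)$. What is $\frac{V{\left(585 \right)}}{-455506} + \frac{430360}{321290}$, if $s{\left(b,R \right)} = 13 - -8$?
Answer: $- \frac{83603878}{385130323} \approx -0.21708$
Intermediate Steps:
$s{\left(b,R \right)} = 21$ ($s{\left(b,R \right)} = 13 + 8 = 21$)
$V{\left(M \right)} = 2 M \left(21 + M\right)$ ($V{\left(M \right)} = \left(M + M\right) \left(M + 21\right) = 2 M \left(21 + M\right)$)
$\frac{V{\left(585 \right)}}{-455506} + \frac{430360}{321290} = \frac{2 \cdot 585 \left(21 + 585\right)}{-455506} + \frac{430360}{321290} = 2 \cdot 585 \cdot 606 \left(- \frac{1}{455506}\right) + 430360 \cdot \frac{1}{321290} = 709020 \left(- \frac{1}{455506}\right) + \frac{43036}{32129} = - \frac{354510}{227753} + \frac{43036}{32129} = - \frac{83603878}{385130323}$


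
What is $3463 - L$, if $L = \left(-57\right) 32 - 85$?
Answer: $5372$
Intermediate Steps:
$L = -1909$ ($L = -1824 - 85 = -1909$)
$3463 - L = 3463 - -1909 = 3463 + 1909 = 5372$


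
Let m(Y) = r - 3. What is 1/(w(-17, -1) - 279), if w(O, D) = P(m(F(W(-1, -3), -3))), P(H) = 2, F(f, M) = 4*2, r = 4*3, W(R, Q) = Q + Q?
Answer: -1/277 ≈ -0.0036101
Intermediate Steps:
W(R, Q) = 2*Q
r = 12
F(f, M) = 8
m(Y) = 9 (m(Y) = 12 - 3 = 9)
w(O, D) = 2
1/(w(-17, -1) - 279) = 1/(2 - 279) = 1/(-277) = -1/277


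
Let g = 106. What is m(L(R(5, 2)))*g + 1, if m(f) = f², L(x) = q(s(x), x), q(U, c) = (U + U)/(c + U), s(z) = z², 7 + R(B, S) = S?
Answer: 1327/2 ≈ 663.50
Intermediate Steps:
R(B, S) = -7 + S
q(U, c) = 2*U/(U + c) (q(U, c) = (2*U)/(U + c) = 2*U/(U + c))
L(x) = 2*x²/(x + x²) (L(x) = 2*x²/(x² + x) = 2*x²/(x + x²))
m(L(R(5, 2)))*g + 1 = (2*(-7 + 2)/(1 + (-7 + 2)))²*106 + 1 = (2*(-5)/(1 - 5))²*106 + 1 = (2*(-5)/(-4))²*106 + 1 = (2*(-5)*(-¼))²*106 + 1 = (5/2)²*106 + 1 = (25/4)*106 + 1 = 1325/2 + 1 = 1327/2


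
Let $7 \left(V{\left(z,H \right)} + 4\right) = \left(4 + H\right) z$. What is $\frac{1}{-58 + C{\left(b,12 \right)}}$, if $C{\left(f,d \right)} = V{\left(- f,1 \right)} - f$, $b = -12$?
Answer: $- \frac{7}{290} \approx -0.024138$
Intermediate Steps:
$V{\left(z,H \right)} = -4 + \frac{z \left(4 + H\right)}{7}$ ($V{\left(z,H \right)} = -4 + \frac{\left(4 + H\right) z}{7} = -4 + \frac{z \left(4 + H\right)}{7}$)
$C{\left(f,d \right)} = -4 - \frac{12 f}{7}$ ($C{\left(f,d \right)} = \left(-4 + \frac{4 \left(- f\right)}{7} + \frac{1}{7} \cdot 1 \left(- f\right)\right) - f = \left(-4 - \frac{4 f}{7} - \frac{f}{7}\right) - f = \left(-4 - \frac{5 f}{7}\right) - f = -4 - \frac{12 f}{7}$)
$\frac{1}{-58 + C{\left(b,12 \right)}} = \frac{1}{-58 - - \frac{116}{7}} = \frac{1}{-58 + \left(-4 + \frac{144}{7}\right)} = \frac{1}{-58 + \frac{116}{7}} = \frac{1}{- \frac{290}{7}} = - \frac{7}{290}$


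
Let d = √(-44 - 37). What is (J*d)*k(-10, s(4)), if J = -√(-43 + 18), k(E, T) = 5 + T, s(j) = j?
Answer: 405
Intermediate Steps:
d = 9*I (d = √(-81) = 9*I ≈ 9.0*I)
J = -5*I (J = -√(-25) = -5*I ≈ -5.0*I)
(J*d)*k(-10, s(4)) = ((-5*I)*(9*I))*(5 + 4) = 45*9 = 405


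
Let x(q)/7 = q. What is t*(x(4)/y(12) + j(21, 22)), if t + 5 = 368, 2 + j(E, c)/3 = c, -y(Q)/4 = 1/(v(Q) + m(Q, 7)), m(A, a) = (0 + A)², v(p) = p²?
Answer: -710028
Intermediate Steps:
x(q) = 7*q
m(A, a) = A²
y(Q) = -2/Q² (y(Q) = -4/(Q² + Q²) = -4*1/(2*Q²) = -2/Q²)
j(E, c) = -6 + 3*c
t = 363 (t = -5 + 368 = 363)
t*(x(4)/y(12) + j(21, 22)) = 363*((7*4)/((-2/12²)) + (-6 + 3*22)) = 363*(28/((-2*1/144)) + (-6 + 66)) = 363*(28/(-1/72) + 60) = 363*(28*(-72) + 60) = 363*(-2016 + 60) = 363*(-1956) = -710028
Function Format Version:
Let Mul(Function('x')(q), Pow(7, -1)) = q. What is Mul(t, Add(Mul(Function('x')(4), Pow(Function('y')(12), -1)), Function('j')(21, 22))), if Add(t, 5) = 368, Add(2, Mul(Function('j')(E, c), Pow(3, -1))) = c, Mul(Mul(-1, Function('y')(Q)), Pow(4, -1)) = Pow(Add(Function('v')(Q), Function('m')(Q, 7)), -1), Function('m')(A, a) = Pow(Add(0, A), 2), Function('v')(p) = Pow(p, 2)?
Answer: -710028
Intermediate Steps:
Function('x')(q) = Mul(7, q)
Function('m')(A, a) = Pow(A, 2)
Function('y')(Q) = Mul(-2, Pow(Q, -2)) (Function('y')(Q) = Mul(-4, Pow(Add(Pow(Q, 2), Pow(Q, 2)), -1)) = Mul(-4, Pow(Mul(2, Pow(Q, 2)), -1)) = Mul(-4, Mul(Rational(1, 2), Pow(Q, -2))) = Mul(-2, Pow(Q, -2)))
Function('j')(E, c) = Add(-6, Mul(3, c))
t = 363 (t = Add(-5, 368) = 363)
Mul(t, Add(Mul(Function('x')(4), Pow(Function('y')(12), -1)), Function('j')(21, 22))) = Mul(363, Add(Mul(Mul(7, 4), Pow(Mul(-2, Pow(12, -2)), -1)), Add(-6, Mul(3, 22)))) = Mul(363, Add(Mul(28, Pow(Mul(-2, Rational(1, 144)), -1)), Add(-6, 66))) = Mul(363, Add(Mul(28, Pow(Rational(-1, 72), -1)), 60)) = Mul(363, Add(Mul(28, -72), 60)) = Mul(363, Add(-2016, 60)) = Mul(363, -1956) = -710028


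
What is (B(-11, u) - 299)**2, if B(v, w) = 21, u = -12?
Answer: 77284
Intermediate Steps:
(B(-11, u) - 299)**2 = (21 - 299)**2 = (-278)**2 = 77284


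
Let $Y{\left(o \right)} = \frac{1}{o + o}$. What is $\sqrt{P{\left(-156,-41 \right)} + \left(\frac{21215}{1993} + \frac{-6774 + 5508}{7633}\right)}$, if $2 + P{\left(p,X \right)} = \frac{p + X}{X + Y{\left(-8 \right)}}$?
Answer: $\frac{\sqrt{147358681533522413627}}{3331552611} \approx 3.6437$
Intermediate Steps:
$Y{\left(o \right)} = \frac{1}{2 o}$
$P{\left(p,X \right)} = -2 + \frac{X + p}{- \frac{1}{16} + X}$ ($P{\left(p,X \right)} = -2 + \frac{p + X}{X + \frac{1}{2 \left(-8\right)}} = -2 + \frac{X + p}{X + \frac{1}{2} \left(- \frac{1}{8}\right)} = -2 + \frac{X + p}{X - \frac{1}{16}} = -2 + \frac{X + p}{- \frac{1}{16} + X}$)
$\sqrt{P{\left(-156,-41 \right)} + \left(\frac{21215}{1993} + \frac{-6774 + 5508}{7633}\right)} = \sqrt{\frac{2 \left(1 - -328 + 8 \left(-156\right)\right)}{-1 + 16 \left(-41\right)} + \left(\frac{21215}{1993} + \frac{-6774 + 5508}{7633}\right)} = \sqrt{\frac{2 \left(1 + 328 - 1248\right)}{-1 - 656} + \left(21215 \cdot \frac{1}{1993} - \frac{1266}{7633}\right)} = \sqrt{2 \frac{1}{-657} \left(-919\right) + \left(\frac{21215}{1993} - \frac{1266}{7633}\right)} = \sqrt{2 \left(- \frac{1}{657}\right) \left(-919\right) + \frac{159410957}{15212569}} = \sqrt{\frac{1838}{657} + \frac{159410957}{15212569}} = \sqrt{\frac{132693700571}{9994657833}} = \frac{\sqrt{147358681533522413627}}{3331552611}$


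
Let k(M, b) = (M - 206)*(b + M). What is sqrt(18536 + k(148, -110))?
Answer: 2*sqrt(4083) ≈ 127.80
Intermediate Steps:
k(M, b) = (-206 + M)*(M + b)
sqrt(18536 + k(148, -110)) = sqrt(18536 + (148**2 - 206*148 - 206*(-110) + 148*(-110))) = sqrt(18536 + (21904 - 30488 + 22660 - 16280)) = sqrt(18536 - 2204) = sqrt(16332) = 2*sqrt(4083)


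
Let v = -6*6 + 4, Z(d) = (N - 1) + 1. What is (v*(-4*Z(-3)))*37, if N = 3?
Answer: 14208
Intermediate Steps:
Z(d) = 3 (Z(d) = (3 - 1) + 1 = 2 + 1 = 3)
v = -32 (v = -36 + 4 = -32)
(v*(-4*Z(-3)))*37 = -(-128)*3*37 = -32*(-12)*37 = 384*37 = 14208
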